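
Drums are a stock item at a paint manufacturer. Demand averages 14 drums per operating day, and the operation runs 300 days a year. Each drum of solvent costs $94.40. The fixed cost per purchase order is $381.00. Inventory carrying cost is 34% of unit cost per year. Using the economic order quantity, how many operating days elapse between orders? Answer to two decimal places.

Annual demand D = 14 × 300 = 4,200.
Holding cost H = 0.34 × $94.40 = $32.0960 per unit per year.
EOQ = √(2DS/H) = √(2 × 4,200 × 381 / 32.096) ≈ 315.77.
Cycle time = Q*/D × 300 = 315.77 / 4,200 × 300 ≈ 22.555 days.

T ≈ 22.56 days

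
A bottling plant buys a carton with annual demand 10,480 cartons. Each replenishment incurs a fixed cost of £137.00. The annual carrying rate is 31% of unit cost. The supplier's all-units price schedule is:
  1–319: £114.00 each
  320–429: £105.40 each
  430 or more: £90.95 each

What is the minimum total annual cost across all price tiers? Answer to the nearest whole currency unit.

TC* ≈ £962,557

Holding cost per unit per year at price C is H = 0.31·C.
Candidates are each tier's EOQ (if it falls in that tier) and each price-break quantity.
EOQ at £114.00 = 285.1 (feasible in tier 1): TC = 10,480×£114.00 + (10,480/285.1)×137 + (285.1/2)×0.31×£114.00 = £1,204,793.70.
EOQ at £105.40 = 296.5 < 320, so use break Q=320: TC = 10,480×£105.40 + (10,480/320.0)×137 + (320.0/2)×0.31×£105.40 = £1,114,306.59.
EOQ at £90.95 = 319.1 < 430, so use break Q=430: TC = 10,480×£90.95 + (10,480/430.0)×137 + (430.0/2)×0.31×£90.95 = £962,556.79.
Lowest total cost among the candidates is at Q = 430.0.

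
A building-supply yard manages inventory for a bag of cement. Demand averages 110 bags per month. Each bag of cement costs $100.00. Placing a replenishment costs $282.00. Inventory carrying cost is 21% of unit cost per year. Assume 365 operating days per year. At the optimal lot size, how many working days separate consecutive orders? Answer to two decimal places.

Annual demand D = 110 × 12 = 1,320.
Holding cost H = 0.21 × $100.00 = $21.0000 per unit per year.
Q* = √(2DS/H) = √(2 × 1,320 × 282 / 21) ≈ 188.29.
Cycle time = Q*/D × 365 = 188.29 / 1,320 × 365 ≈ 52.064 days.

T ≈ 52.06 days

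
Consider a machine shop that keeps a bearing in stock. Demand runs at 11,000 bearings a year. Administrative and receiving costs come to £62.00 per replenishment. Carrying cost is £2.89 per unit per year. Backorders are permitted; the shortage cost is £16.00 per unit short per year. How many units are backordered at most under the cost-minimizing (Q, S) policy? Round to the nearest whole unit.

S* ≈ 114 bearings

With planned backorders, Q* = √(2DS/H) · √((H+B)/B).
√(2DS/H) = √(2 × 11,000 × 62 / 2.89) = 687.002.
√((H+B)/B) = √((2.89+16)/16) = 1.0866.
Q* ≈ 746.473.
S* = Q* · H/(H+B) = 746.473 × 2.89/18.89 ≈ 114.204.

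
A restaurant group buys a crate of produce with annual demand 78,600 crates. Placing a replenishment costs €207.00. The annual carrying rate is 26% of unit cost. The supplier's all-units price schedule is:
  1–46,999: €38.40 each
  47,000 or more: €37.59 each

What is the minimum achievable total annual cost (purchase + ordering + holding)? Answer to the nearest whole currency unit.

Holding cost per unit per year at price C is H = 0.26·C.
For each price level, check whether its EOQ is feasible; otherwise the best quantity at that price is the breakpoint.
EOQ at €38.40 = 1805.3 (feasible in tier 1): TC = 78,600×€38.40 + (78,600/1805.3)×207 + (1805.3/2)×0.26×€38.40 = €3,036,264.52.
EOQ at €37.59 = 1824.7 < 47000, so use break Q=47000: TC = 78,600×€37.59 + (78,600/47000.0)×207 + (47000.0/2)×0.26×€37.59 = €3,184,595.07.
Lowest total cost among the candidates is at Q = 1805.3.

TC* ≈ €3,036,265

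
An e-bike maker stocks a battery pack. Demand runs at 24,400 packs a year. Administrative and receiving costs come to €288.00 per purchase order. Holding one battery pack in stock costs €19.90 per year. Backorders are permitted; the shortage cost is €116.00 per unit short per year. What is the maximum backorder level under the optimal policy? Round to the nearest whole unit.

S* ≈ 133 packs

With planned backorders, Q* = √(2DS/H) · √((H+B)/B).
√(2DS/H) = √(2 × 24,400 × 288 / 19.9) = 840.388.
√((H+B)/B) = √((19.9+116)/116) = 1.0824.
Q* ≈ 909.621.
S* = Q* · H/(H+B) = 909.621 × 19.9/135.9 ≈ 133.197.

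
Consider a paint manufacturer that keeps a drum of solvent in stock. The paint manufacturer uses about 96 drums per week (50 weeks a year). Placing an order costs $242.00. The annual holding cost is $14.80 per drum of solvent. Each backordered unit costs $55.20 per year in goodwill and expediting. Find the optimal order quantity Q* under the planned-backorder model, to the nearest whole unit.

Q* ≈ 446 drums

Annual demand D = 96 × 50 = 4,800.
With planned backorders, Q* = √(2DS/H) · √((H+B)/B).
√(2DS/H) = √(2 × 4,800 × 242 / 14.8) = 396.198.
√((H+B)/B) = √((14.8+55.2)/55.2) = 1.1261.
Q* ≈ 446.161.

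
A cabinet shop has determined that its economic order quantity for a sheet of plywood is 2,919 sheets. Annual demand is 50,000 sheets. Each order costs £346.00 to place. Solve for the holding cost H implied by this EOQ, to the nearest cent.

H ≈ £4.06

Squaring Q* = √(2DS/H) gives Q*² = 2DS/H.
From Q* = √(2DS/H): H = 2DS / Q*² = 2 × 50,000 × 346 / 2,919² = 4.0608.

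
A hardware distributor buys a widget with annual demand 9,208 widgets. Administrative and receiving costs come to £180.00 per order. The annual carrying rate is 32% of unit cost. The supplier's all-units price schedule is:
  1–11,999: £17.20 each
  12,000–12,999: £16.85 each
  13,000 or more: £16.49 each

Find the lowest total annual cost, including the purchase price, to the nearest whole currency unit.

Holding cost per unit per year at price C is H = 0.32·C.
Candidates are each tier's EOQ (if it falls in that tier) and each price-break quantity.
EOQ at £17.20 = 776.1 (feasible in tier 1): TC = 9,208×£17.20 + (9,208/776.1)×180 + (776.1/2)×0.32×£17.20 = £162,649.03.
EOQ at £16.85 = 784.1 < 12000, so use break Q=12000: TC = 9,208×£16.85 + (9,208/12000.0)×180 + (12000.0/2)×0.32×£16.85 = £187,644.92.
EOQ at £16.49 = 792.6 < 13000, so use break Q=13000: TC = 9,208×£16.49 + (9,208/13000.0)×180 + (13000.0/2)×0.32×£16.49 = £186,266.62.
Lowest total cost among the candidates is at Q = 776.1.

TC* ≈ £162,649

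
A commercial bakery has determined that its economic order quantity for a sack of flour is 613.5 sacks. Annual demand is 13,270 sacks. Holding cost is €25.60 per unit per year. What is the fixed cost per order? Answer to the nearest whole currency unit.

The basic EOQ model gives Q* = √(2DS/H); rearrange for the unknown.
From Q* = √(2DS/H): S = Q*²H / (2D) = 613.5² × 25.6 / (2 × 13,270) = 363.0515.

S ≈ €363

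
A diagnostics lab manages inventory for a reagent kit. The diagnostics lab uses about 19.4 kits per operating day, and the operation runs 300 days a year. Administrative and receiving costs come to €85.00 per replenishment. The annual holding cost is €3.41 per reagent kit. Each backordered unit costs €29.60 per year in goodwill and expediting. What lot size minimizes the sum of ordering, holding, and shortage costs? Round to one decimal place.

Q* ≈ 568.8 kits

Annual demand D = 19.4 × 300 = 5,820.
With planned backorders, Q* = √(2DS/H) · √((H+B)/B).
√(2DS/H) = √(2 × 5,820 × 85 / 3.41) = 538.653.
√((H+B)/B) = √((3.41+29.6)/29.6) = 1.0560.
Q* ≈ 568.834.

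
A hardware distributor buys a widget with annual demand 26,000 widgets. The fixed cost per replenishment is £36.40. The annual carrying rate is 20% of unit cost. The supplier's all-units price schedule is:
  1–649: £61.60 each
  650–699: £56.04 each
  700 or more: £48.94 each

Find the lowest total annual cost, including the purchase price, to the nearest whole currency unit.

TC* ≈ £1,277,218

Holding cost per unit per year at price C is H = 0.20·C.
For each price level, check whether its EOQ is feasible; otherwise the best quantity at that price is the breakpoint.
EOQ at £61.60 = 392.0 (feasible in tier 1): TC = 26,000×£61.60 + (26,000/392.0)×36.4 + (392.0/2)×0.20×£61.60 = £1,606,429.01.
EOQ at £56.04 = 410.9 < 650, so use break Q=650: TC = 26,000×£56.04 + (26,000/650.0)×36.4 + (650.0/2)×0.20×£56.04 = £1,462,138.60.
EOQ at £48.94 = 439.7 < 700, so use break Q=700: TC = 26,000×£48.94 + (26,000/700.0)×36.4 + (700.0/2)×0.20×£48.94 = £1,277,217.80.
Lowest total cost among the candidates is at Q = 700.0.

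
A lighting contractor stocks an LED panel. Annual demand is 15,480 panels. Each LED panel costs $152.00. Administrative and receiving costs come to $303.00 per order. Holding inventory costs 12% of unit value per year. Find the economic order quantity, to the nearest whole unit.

Q* ≈ 717 panels

Holding cost H = 0.12 × $152.00 = $18.2400 per unit per year.
EOQ = √(2DS / H) = √(2 × 15,480 × 303 / 18.24).
= √(9,380,880 / 18.24) = √514,302.6316 ≈ 717.149.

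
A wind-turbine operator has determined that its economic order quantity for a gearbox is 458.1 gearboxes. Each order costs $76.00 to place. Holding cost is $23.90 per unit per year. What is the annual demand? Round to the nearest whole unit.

D ≈ 32,997 gearboxes per year

The basic EOQ model gives Q* = √(2DS/H); rearrange for the unknown.
From Q* = √(2DS/H): D = Q*²H / (2S) = 458.1² × 23.9 / (2 × 76) = 32997.033.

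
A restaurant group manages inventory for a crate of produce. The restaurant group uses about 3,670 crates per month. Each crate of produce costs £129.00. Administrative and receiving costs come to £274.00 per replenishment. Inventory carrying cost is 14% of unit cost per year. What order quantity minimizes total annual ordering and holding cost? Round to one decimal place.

Annual demand D = 3,670 × 12 = 44,040.
Holding cost H = 0.14 × £129.00 = £18.0600 per unit per year.
EOQ = √(2DS / H) = √(2 × 44,040 × 274 / 18.06).
= √(24,133,920 / 18.06) = √1,336,318.9369 ≈ 1155.993.

Q* ≈ 1,156.0 crates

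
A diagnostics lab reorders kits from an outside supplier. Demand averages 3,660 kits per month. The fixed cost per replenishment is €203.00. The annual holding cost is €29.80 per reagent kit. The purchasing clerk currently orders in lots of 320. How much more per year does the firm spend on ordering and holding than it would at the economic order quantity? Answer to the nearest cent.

Extra cost ≈ €9,578.08 per year

Annual demand D = 3,660 × 12 = 43,920.
EOQ = √(2DS/H) = √(2 × 43,920 × 203 / 29.8) ≈ 773.55.
Cost at Q* = (D/Q*)S + (Q*/2)H = √(2DSH) ≈ €23,051.67.
Cost at Q = 320: (43,920/320)×203 + (320/2)×29.8 = €27,861.75 + €4,768.00 = €32,629.75.
Excess = €32,629.75 − €23,051.67 = €9,578.08.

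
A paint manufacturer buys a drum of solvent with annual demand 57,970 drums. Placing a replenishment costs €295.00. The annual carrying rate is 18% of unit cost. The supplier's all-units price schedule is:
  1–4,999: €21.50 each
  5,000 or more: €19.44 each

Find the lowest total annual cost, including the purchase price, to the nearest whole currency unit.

Holding cost per unit per year at price C is H = 0.18·C.
For each price level, check whether its EOQ is feasible; otherwise the best quantity at that price is the breakpoint.
EOQ at €21.50 = 2972.8 (feasible in tier 1): TC = 57,970×€21.50 + (57,970/2972.8)×295 + (2972.8/2)×0.18×€21.50 = €1,257,859.91.
EOQ at €19.44 = 3126.4 < 5000, so use break Q=5000: TC = 57,970×€19.44 + (57,970/5000.0)×295 + (5000.0/2)×0.18×€19.44 = €1,139,105.03.
Lowest total cost among the candidates is at Q = 5000.0.

TC* ≈ €1,139,105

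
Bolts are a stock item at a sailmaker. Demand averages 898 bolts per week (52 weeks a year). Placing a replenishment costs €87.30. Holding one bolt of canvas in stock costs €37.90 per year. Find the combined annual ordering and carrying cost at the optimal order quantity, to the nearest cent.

Annual demand D = 898 × 52 = 46,696.
The optimal lot size = √(2DS/H) = √(2 × 46,696 × 87.3 / 37.9) ≈ 463.81.
At Q*, ordering cost (D/Q*)S equals holding cost (Q*/2)H, each = √(DSH/2).
Minimum total = √(2DSH) = √(2 × 46,696 × 87.3 × 37.9) ≈ 17578.490.

TC* ≈ €17,578.49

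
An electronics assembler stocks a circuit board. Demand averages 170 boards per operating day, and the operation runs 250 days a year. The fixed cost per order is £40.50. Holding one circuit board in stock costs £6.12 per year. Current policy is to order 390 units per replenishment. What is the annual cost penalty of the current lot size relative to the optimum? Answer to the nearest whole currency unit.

Extra cost ≈ £1,017 per year

Annual demand D = 170 × 250 = 42,500.
EOQ = √(2DS/H) = √(2 × 42,500 × 40.5 / 6.12) ≈ 750.00.
Cost at Q* = (D/Q*)S + (Q*/2)H = √(2DSH) ≈ £4,590.00.
Cost at Q = 390: (42,500/390)×40.5 + (390/2)×6.12 = £4,413.46 + £1,193.40 = £5,606.86.
Excess = £5,606.86 − £4,590.00 = £1,016.86.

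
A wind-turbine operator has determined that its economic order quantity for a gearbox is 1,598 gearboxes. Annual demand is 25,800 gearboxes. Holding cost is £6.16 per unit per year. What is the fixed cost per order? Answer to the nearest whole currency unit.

S ≈ £305

Squaring Q* = √(2DS/H) gives Q*² = 2DS/H.
From Q* = √(2DS/H): S = Q*²H / (2D) = 1,598² × 6.16 / (2 × 25,800) = 304.8488.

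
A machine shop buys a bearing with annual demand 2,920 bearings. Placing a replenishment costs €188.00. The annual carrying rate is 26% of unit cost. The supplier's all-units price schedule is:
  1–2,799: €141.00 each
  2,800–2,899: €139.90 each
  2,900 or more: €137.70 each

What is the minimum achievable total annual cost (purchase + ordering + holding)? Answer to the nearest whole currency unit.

TC* ≈ €418,064

Holding cost per unit per year at price C is H = 0.26·C.
For each price level, check whether its EOQ is feasible; otherwise the best quantity at that price is the breakpoint.
EOQ at €141.00 = 173.1 (feasible in tier 1): TC = 2,920×€141.00 + (2,920/173.1)×188 + (173.1/2)×0.26×€141.00 = €418,064.27.
EOQ at €139.90 = 173.7 < 2800, so use break Q=2800: TC = 2,920×€139.90 + (2,920/2800.0)×188 + (2800.0/2)×0.26×€139.90 = €459,627.66.
EOQ at €137.70 = 175.1 < 2900, so use break Q=2900: TC = 2,920×€137.70 + (2,920/2900.0)×188 + (2900.0/2)×0.26×€137.70 = €454,186.20.
Lowest total cost among the candidates is at Q = 173.1.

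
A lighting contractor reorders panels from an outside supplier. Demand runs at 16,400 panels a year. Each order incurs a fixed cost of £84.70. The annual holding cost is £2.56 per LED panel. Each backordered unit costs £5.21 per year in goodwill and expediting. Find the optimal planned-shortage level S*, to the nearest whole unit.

S* ≈ 419 panels

With planned backorders, Q* = √(2DS/H) · √((H+B)/B).
√(2DS/H) = √(2 × 16,400 × 84.7 / 2.56) = 1041.738.
√((H+B)/B) = √((2.56+5.21)/5.21) = 1.2212.
Q* ≈ 1272.185.
S* = Q* · H/(H+B) = 1272.185 × 2.56/7.77 ≈ 419.150.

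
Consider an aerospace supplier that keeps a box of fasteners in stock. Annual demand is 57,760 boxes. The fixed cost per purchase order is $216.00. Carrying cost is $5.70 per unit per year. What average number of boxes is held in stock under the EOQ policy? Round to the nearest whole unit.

Q* = √(2DS/H) = √(2 × 57,760 × 216 / 5.7) ≈ 2092.27.
Average inventory = Q*/2 ≈ 2092.27 / 2 = 1046.136.

Average inventory ≈ 1,046 boxes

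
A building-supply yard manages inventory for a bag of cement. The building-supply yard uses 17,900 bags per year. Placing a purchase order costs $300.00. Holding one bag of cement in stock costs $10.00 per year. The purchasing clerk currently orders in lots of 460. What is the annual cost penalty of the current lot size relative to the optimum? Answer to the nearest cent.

EOQ = √(2DS/H) = √(2 × 17,900 × 300 / 10) ≈ 1036.34.
Cost at Q* = (D/Q*)S + (Q*/2)H = √(2DSH) ≈ $10,363.40.
Cost at Q = 460: (17,900/460)×300 + (460/2)×10 = $11,673.91 + $2,300.00 = $13,973.91.
Excess = $13,973.91 − $10,363.40 = $3,610.52.

Extra cost ≈ $3,610.52 per year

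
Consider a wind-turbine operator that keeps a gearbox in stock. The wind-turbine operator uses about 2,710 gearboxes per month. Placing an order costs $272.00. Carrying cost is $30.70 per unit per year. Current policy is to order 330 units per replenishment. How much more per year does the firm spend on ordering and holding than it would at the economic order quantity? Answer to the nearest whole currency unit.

Extra cost ≈ $8,565 per year

Annual demand D = 2,710 × 12 = 32,520.
EOQ = √(2DS/H) = √(2 × 32,520 × 272 / 30.7) ≈ 759.11.
Cost at Q* = (D/Q*)S + (Q*/2)H = √(2DSH) ≈ $23,304.72.
Cost at Q = 330: (32,520/330)×272 + (330/2)×30.7 = $26,804.36 + $5,065.50 = $31,869.86.
Excess = $31,869.86 − $23,304.72 = $8,565.14.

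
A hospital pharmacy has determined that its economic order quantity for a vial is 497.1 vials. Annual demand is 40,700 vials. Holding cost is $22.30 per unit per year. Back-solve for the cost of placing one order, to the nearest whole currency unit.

Invert the EOQ relation Q*² = 2DS/H.
From Q* = √(2DS/H): S = Q*²H / (2D) = 497.1² × 22.3 / (2 × 40,700) = 67.6968.

S ≈ $68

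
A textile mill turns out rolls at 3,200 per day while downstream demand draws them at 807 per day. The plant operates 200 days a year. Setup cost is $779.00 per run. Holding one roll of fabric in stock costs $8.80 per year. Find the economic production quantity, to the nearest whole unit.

Annual demand D = 807 × 200 = 161,400.
Production build-up factor (1 − d/p) = 1 − 807/3,200 = 0.7478.
Q* = √(2DS / (H(1 − d/p))) = √(2 × 161,400 × 779 / (8.8 × 0.7478)).
= √(251,461,200 / 6.5808) ≈ 6181.556.

Q* ≈ 6,182 rolls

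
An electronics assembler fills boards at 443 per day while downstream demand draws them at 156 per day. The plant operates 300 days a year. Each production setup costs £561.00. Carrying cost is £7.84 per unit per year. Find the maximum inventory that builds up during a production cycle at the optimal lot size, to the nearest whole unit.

I_max ≈ 2,083 boards

Annual demand D = 156 × 300 = 46,800.
Production build-up factor (1 − d/p) = 1 − 156/443 = 0.6479.
Q* = √(2DS / (H(1 − d/p))) = √(2 × 46,800 × 561 / (7.84 × 0.6479)).
= √(52,509,600 / 5.0792) ≈ 3215.305.
Maximum inventory = Q*(1 − d/p) = 3215.305 × 0.6479 ≈ 2083.053.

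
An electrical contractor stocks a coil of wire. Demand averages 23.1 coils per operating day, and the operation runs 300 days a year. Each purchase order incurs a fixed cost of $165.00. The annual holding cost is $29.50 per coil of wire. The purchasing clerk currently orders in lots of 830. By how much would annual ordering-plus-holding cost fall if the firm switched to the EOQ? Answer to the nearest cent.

Extra cost ≈ $5,406.53 per year

Annual demand D = 23.1 × 300 = 6,930.
EOQ = √(2DS/H) = √(2 × 6,930 × 165 / 29.5) ≈ 278.43.
Cost at Q* = (D/Q*)S + (Q*/2)H = √(2DSH) ≈ $8,213.62.
Cost at Q = 830: (6,930/830)×165 + (830/2)×29.5 = $1,377.65 + $12,242.50 = $13,620.15.
Excess = $13,620.15 − $8,213.62 = $5,406.53.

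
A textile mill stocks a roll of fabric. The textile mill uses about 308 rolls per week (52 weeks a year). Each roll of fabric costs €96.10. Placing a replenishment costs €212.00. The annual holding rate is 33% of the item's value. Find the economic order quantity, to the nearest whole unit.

Q* ≈ 463 rolls

Annual demand D = 308 × 52 = 16,016.
Holding cost H = 0.33 × €96.10 = €31.7130 per unit per year.
EOQ = √(2DS / H) = √(2 × 16,016 × 212 / 31.713).
= √(6,790,784 / 31.713) = √214,132.5009 ≈ 462.745.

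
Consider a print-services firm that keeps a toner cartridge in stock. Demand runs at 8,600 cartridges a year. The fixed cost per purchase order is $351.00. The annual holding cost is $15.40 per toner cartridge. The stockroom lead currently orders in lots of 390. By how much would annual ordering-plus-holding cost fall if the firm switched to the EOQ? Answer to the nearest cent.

EOQ = √(2DS/H) = √(2 × 8,600 × 351 / 15.4) ≈ 626.12.
Cost at Q* = (D/Q*)S + (Q*/2)H = √(2DSH) ≈ $9,642.24.
Cost at Q = 390: (8,600/390)×351 + (390/2)×15.4 = $7,740.00 + $3,003.00 = $10,743.00.
Excess = $10,743.00 − $9,642.24 = $1,100.76.

Extra cost ≈ $1,100.76 per year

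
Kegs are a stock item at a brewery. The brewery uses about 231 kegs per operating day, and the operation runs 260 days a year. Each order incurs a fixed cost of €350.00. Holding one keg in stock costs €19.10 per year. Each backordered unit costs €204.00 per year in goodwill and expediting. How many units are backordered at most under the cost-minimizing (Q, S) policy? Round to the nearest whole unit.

S* ≈ 133 kegs

Annual demand D = 231 × 260 = 60,060.
With planned backorders, Q* = √(2DS/H) · √((H+B)/B).
√(2DS/H) = √(2 × 60,060 × 350 / 19.1) = 1483.628.
√((H+B)/B) = √((19.1+204)/204) = 1.0458.
Q* ≈ 1551.528.
S* = Q* · H/(H+B) = 1551.528 × 19.1/223.1 ≈ 132.829.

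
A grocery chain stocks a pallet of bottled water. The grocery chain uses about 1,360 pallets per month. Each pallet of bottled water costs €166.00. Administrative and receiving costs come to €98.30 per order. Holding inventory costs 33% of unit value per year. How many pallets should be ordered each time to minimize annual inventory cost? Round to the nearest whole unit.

Annual demand D = 1,360 × 12 = 16,320.
Holding cost H = 0.33 × €166.00 = €54.7800 per unit per year.
EOQ = √(2DS / H) = √(2 × 16,320 × 98.3 / 54.78).
= √(3,208,512 / 54.78) = √58,570.8653 ≈ 242.014.

Q* ≈ 242 pallets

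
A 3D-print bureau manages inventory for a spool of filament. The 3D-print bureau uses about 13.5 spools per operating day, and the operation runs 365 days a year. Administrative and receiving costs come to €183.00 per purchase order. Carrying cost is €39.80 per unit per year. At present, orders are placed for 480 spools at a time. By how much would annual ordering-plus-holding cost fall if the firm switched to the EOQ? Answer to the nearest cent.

Annual demand D = 13.5 × 365 = 4,927.5.
EOQ = √(2DS/H) = √(2 × 4,927.5 × 183 / 39.8) ≈ 212.87.
Cost at Q* = (D/Q*)S + (Q*/2)H = √(2DSH) ≈ €8,472.18.
Cost at Q = 480: (4,927.5/480)×183 + (480/2)×39.8 = €1,878.61 + €9,552.00 = €11,430.61.
Excess = €11,430.61 − €8,472.18 = €2,958.43.

Extra cost ≈ €2,958.43 per year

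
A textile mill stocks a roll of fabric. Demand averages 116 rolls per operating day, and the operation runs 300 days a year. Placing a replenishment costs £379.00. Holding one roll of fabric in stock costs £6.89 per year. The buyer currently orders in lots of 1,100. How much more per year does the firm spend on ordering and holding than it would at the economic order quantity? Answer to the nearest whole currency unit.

Annual demand D = 116 × 300 = 34,800.
EOQ = √(2DS/H) = √(2 × 34,800 × 379 / 6.89) ≈ 1956.66.
Cost at Q* = (D/Q*)S + (Q*/2)H = √(2DSH) ≈ £13,481.36.
Cost at Q = 1,100: (34,800/1,100)×379 + (1,100/2)×6.89 = £11,990.18 + £3,789.50 = £15,779.68.
Excess = £15,779.68 − £13,481.36 = £2,298.32.

Extra cost ≈ £2,298 per year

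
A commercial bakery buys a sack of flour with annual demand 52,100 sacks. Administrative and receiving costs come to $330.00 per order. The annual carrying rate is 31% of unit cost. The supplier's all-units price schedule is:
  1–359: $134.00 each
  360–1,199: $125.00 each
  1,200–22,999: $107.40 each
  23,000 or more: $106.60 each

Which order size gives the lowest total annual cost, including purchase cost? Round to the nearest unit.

Q* ≈ 1,200 sacks

Holding cost per unit per year at price C is H = 0.31·C.
For each price level, check whether its EOQ is feasible; otherwise the best quantity at that price is the breakpoint.
Tier 1 ($134.00): EOQ = 909.8 exceeds tier's upper bound 359, so this tier is dominated.
EOQ at $125.00 = 942.0 (feasible in tier 2): TC = 52,100×$125.00 + (52,100/942.0)×330 + (942.0/2)×0.31×$125.00 = $6,549,002.84.
EOQ at $107.40 = 1016.3 < 1200, so use break Q=1200: TC = 52,100×$107.40 + (52,100/1200.0)×330 + (1200.0/2)×0.31×$107.40 = $5,629,843.90.
EOQ at $106.60 = 1020.1 < 23000, so use break Q=23000: TC = 52,100×$106.60 + (52,100/23000.0)×330 + (23000.0/2)×0.31×$106.60 = $5,934,636.52.
Lowest total cost is $5,629,843.90 at Q = 1200.0.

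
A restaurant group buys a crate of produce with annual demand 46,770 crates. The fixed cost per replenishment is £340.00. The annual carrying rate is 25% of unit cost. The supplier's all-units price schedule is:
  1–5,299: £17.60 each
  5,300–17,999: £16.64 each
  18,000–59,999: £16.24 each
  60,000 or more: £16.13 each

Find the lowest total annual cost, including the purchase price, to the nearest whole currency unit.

TC* ≈ £792,277

Holding cost per unit per year at price C is H = 0.25·C.
Evaluate total cost at each tier's feasible EOQ or, if the EOQ is below the tier, at the tier's minimum quantity.
EOQ at £17.60 = 2688.5 (feasible in tier 1): TC = 46,770×£17.60 + (46,770/2688.5)×340 + (2688.5/2)×0.25×£17.60 = £834,981.45.
EOQ at £16.64 = 2765.0 < 5300, so use break Q=5300: TC = 46,770×£16.64 + (46,770/5300.0)×340 + (5300.0/2)×0.25×£16.64 = £792,277.14.
EOQ at £16.24 = 2798.8 < 18000, so use break Q=18000: TC = 46,770×£16.24 + (46,770/18000.0)×340 + (18000.0/2)×0.25×£16.24 = £796,968.23.
EOQ at £16.13 = 2808.3 < 60000, so use break Q=60000: TC = 46,770×£16.13 + (46,770/60000.0)×340 + (60000.0/2)×0.25×£16.13 = £875,640.13.
Lowest total cost among the candidates is at Q = 5300.0.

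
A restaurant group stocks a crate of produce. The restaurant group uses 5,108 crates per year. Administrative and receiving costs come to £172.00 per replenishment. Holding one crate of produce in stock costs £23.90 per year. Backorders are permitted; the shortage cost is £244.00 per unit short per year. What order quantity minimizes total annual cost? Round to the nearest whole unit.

Q* ≈ 284 crates

With planned backorders, Q* = √(2DS/H) · √((H+B)/B).
√(2DS/H) = √(2 × 5,108 × 172 / 23.9) = 271.148.
√((H+B)/B) = √((23.9+244)/244) = 1.0478.
Q* ≈ 284.117.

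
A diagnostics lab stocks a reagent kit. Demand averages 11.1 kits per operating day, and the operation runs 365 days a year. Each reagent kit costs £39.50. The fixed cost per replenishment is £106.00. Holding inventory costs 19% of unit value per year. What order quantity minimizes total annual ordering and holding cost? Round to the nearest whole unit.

Annual demand D = 11.1 × 365 = 4,051.5.
Holding cost H = 0.19 × £39.50 = £7.5050 per unit per year.
EOQ = √(2DS / H) = √(2 × 4,051.5 × 106 / 7.505).
= √(858,918 / 7.505) = √114,446.1026 ≈ 338.299.

Q* ≈ 338 kits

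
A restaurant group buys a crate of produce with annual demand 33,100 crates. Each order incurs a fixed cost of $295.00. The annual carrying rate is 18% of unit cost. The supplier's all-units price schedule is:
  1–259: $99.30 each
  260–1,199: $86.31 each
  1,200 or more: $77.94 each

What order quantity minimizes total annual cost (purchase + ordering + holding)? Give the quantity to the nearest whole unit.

Q* ≈ 1,200 crates

Holding cost per unit per year at price C is H = 0.18·C.
Candidates are each tier's EOQ (if it falls in that tier) and each price-break quantity.
Tier 1 ($99.30): EOQ = 1045.3 exceeds tier's upper bound 259, so this tier is dominated.
EOQ at $86.31 = 1121.2 (feasible in tier 2): TC = 33,100×$86.31 + (33,100/1121.2)×295 + (1121.2/2)×0.18×$86.31 = $2,874,279.34.
EOQ at $77.94 = 1179.8 < 1200, so use break Q=1200: TC = 33,100×$77.94 + (33,100/1200.0)×295 + (1200.0/2)×0.18×$77.94 = $2,596,368.60.
Lowest total cost is $2,596,368.60 at Q = 1200.0.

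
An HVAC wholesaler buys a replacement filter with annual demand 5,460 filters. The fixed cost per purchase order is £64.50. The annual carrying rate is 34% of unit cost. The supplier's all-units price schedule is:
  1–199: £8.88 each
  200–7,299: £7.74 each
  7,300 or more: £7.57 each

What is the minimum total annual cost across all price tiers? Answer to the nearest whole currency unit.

Holding cost per unit per year at price C is H = 0.34·C.
Evaluate total cost at each tier's feasible EOQ or, if the EOQ is below the tier, at the tier's minimum quantity.
Tier 1 (£8.88): EOQ = 483.0 exceeds tier's upper bound 199, so this tier is dominated.
EOQ at £7.74 = 517.3 (feasible in tier 2): TC = 5,460×£7.74 + (5,460/517.3)×64.5 + (517.3/2)×0.34×£7.74 = £43,621.85.
EOQ at £7.57 = 523.1 < 7300, so use break Q=7300: TC = 5,460×£7.57 + (5,460/7300.0)×64.5 + (7300.0/2)×0.34×£7.57 = £50,774.81.
Lowest total cost among the candidates is at Q = 517.3.

TC* ≈ £43,622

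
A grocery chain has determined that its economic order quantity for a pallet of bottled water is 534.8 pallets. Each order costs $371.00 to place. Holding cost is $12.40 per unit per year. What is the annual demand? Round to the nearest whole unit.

Squaring Q* = √(2DS/H) gives Q*² = 2DS/H.
From Q* = √(2DS/H): D = Q*²H / (2S) = 534.8² × 12.4 / (2 × 371) = 4779.699.

D ≈ 4,780 pallets per year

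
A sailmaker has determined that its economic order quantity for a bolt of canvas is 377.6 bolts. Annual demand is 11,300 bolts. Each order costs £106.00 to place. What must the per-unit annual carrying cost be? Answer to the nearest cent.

H ≈ £16.80

Squaring Q* = √(2DS/H) gives Q*² = 2DS/H.
From Q* = √(2DS/H): H = 2DS / Q*² = 2 × 11,300 × 106 / 377.6² = 16.8016.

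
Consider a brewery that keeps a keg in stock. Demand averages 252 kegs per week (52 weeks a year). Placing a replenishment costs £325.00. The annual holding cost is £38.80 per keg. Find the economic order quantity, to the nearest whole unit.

Q* ≈ 469 kegs

Annual demand D = 252 × 52 = 13,104.
EOQ = √(2DS / H) = √(2 × 13,104 × 325 / 38.8).
= √(8,517,600 / 38.8) = √219,525.7732 ≈ 468.536.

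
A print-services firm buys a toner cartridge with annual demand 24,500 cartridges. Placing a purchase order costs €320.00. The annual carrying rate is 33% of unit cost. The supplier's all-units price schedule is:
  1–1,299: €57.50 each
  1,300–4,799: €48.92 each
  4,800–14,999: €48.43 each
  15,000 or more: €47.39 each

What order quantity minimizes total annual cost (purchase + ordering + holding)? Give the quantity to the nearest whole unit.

Holding cost per unit per year at price C is H = 0.33·C.
For each price level, check whether its EOQ is feasible; otherwise the best quantity at that price is the breakpoint.
EOQ at €57.50 = 909.0 (feasible in tier 1): TC = 24,500×€57.50 + (24,500/909.0)×320 + (909.0/2)×0.33×€57.50 = €1,425,999.00.
EOQ at €48.92 = 985.5 < 1300, so use break Q=1300: TC = 24,500×€48.92 + (24,500/1300.0)×320 + (1300.0/2)×0.33×€48.92 = €1,215,064.11.
EOQ at €48.43 = 990.5 < 4800, so use break Q=4800: TC = 24,500×€48.43 + (24,500/4800.0)×320 + (4800.0/2)×0.33×€48.43 = €1,226,524.89.
EOQ at €47.39 = 1001.3 < 15000, so use break Q=15000: TC = 24,500×€47.39 + (24,500/15000.0)×320 + (15000.0/2)×0.33×€47.39 = €1,278,867.92.
Lowest total cost is €1,215,064.11 at Q = 1300.0.

Q* ≈ 1,300 cartridges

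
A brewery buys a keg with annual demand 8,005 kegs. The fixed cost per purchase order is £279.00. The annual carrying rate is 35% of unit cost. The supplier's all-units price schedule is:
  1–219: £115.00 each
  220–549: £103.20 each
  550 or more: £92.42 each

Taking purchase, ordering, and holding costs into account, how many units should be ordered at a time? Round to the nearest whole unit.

Holding cost per unit per year at price C is H = 0.35·C.
Candidates are each tier's EOQ (if it falls in that tier) and each price-break quantity.
Tier 1 (£115.00): EOQ = 333.1 exceeds tier's upper bound 219, so this tier is dominated.
EOQ at £103.20 = 351.7 (feasible in tier 2): TC = 8,005×£103.20 + (8,005/351.7)×279 + (351.7/2)×0.35×£103.20 = £838,817.99.
EOQ at £92.42 = 371.6 < 550, so use break Q=550: TC = 8,005×£92.42 + (8,005/550.0)×279 + (550.0/2)×0.35×£92.42 = £752,778.24.
Lowest total cost is £752,778.24 at Q = 550.0.

Q* ≈ 550 kegs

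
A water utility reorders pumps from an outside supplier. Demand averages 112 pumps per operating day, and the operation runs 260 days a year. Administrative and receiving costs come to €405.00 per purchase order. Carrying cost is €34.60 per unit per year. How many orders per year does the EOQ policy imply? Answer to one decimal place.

Annual demand D = 112 × 260 = 29,120.
The optimal lot size = √(2DS/H) = √(2 × 29,120 × 405 / 34.6) ≈ 825.66.
Orders per year = D / Q* = 29,120 / 825.66 ≈ 35.269.

N ≈ 35.3 orders per year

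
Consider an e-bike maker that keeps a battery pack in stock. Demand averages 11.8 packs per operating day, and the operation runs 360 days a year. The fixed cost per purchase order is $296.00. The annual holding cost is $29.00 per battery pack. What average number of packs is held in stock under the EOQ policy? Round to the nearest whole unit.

Average inventory ≈ 147 packs

Annual demand D = 11.8 × 360 = 4,248.
EOQ = √(2DS/H) = √(2 × 4,248 × 296 / 29) ≈ 294.48.
Average inventory = Q*/2 ≈ 294.48 / 2 = 147.239.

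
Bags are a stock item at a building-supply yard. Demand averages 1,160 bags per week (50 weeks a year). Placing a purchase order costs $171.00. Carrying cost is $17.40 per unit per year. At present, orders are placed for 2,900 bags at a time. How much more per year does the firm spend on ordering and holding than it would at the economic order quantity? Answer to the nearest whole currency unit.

Extra cost ≈ $10,072 per year

Annual demand D = 1,160 × 50 = 58,000.
EOQ = √(2DS/H) = √(2 × 58,000 × 171 / 17.4) ≈ 1067.71.
Cost at Q* = (D/Q*)S + (Q*/2)H = √(2DSH) ≈ $18,578.12.
Cost at Q = 2,900: (58,000/2,900)×171 + (2,900/2)×17.4 = $3,420.00 + $25,230.00 = $28,650.00.
Excess = $28,650.00 − $18,578.12 = $10,071.88.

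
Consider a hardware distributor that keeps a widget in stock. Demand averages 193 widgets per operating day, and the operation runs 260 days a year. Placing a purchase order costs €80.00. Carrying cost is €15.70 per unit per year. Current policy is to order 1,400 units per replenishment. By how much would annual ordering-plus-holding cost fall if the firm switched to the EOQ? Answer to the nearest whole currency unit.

Extra cost ≈ €2,630 per year

Annual demand D = 193 × 260 = 50,180.
EOQ = √(2DS/H) = √(2 × 50,180 × 80 / 15.7) ≈ 715.11.
Cost at Q* = (D/Q*)S + (Q*/2)H = √(2DSH) ≈ €11,227.30.
Cost at Q = 1,400: (50,180/1,400)×80 + (1,400/2)×15.7 = €2,867.43 + €10,990.00 = €13,857.43.
Excess = €13,857.43 − €11,227.30 = €2,630.13.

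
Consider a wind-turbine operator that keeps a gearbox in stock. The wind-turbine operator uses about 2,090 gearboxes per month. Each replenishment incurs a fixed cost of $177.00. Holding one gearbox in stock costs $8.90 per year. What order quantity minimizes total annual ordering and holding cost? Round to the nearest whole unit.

Annual demand D = 2,090 × 12 = 25,080.
EOQ = √(2DS / H) = √(2 × 25,080 × 177 / 8.9).
= √(8,878,320 / 8.9) = √997,564.0449 ≈ 998.781.

Q* ≈ 999 gearboxes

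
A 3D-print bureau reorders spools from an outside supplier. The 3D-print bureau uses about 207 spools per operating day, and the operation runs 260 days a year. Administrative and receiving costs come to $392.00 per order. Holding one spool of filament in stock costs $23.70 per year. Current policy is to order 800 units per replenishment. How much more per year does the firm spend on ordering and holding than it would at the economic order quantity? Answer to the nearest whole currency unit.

Extra cost ≈ $4,229 per year

Annual demand D = 207 × 260 = 53,820.
EOQ = √(2DS/H) = √(2 × 53,820 × 392 / 23.7) ≈ 1334.31.
Cost at Q* = (D/Q*)S + (Q*/2)H = √(2DSH) ≈ $31,623.07.
Cost at Q = 800: (53,820/800)×392 + (800/2)×23.7 = $26,371.80 + $9,480.00 = $35,851.80.
Excess = $35,851.80 − $31,623.07 = $4,228.73.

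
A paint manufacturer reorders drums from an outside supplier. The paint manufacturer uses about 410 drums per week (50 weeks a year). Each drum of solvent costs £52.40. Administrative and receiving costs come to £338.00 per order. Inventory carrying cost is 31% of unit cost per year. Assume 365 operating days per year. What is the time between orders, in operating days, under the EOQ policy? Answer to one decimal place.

T ≈ 16.4 days

Annual demand D = 410 × 50 = 20,500.
Holding cost H = 0.31 × £52.40 = £16.2440 per unit per year.
Q* = √(2DS/H) = √(2 × 20,500 × 338 / 16.244) ≈ 923.64.
Cycle time = Q*/D × 365 = 923.64 / 20,500 × 365 ≈ 16.445 days.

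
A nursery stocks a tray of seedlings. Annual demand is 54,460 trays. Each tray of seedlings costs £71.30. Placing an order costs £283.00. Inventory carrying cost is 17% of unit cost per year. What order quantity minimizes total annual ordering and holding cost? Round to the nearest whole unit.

Holding cost H = 0.17 × £71.30 = £12.1210 per unit per year.
EOQ = √(2DS / H) = √(2 × 54,460 × 283 / 12.121).
= √(30,824,360 / 12.121) = √2,543,054.2034 ≈ 1594.696.

Q* ≈ 1,595 trays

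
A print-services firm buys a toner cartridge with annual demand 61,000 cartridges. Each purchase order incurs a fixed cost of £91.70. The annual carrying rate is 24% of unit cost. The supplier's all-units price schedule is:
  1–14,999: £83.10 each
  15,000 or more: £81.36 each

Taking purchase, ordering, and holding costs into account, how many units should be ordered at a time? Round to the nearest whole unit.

Holding cost per unit per year at price C is H = 0.24·C.
Candidates are each tier's EOQ (if it falls in that tier) and each price-break quantity.
EOQ at £83.10 = 749.0 (feasible in tier 1): TC = 61,000×£83.10 + (61,000/749.0)×91.7 + (749.0/2)×0.24×£83.10 = £5,084,037.25.
EOQ at £81.36 = 756.9 < 15000, so use break Q=15000: TC = 61,000×£81.36 + (61,000/15000.0)×91.7 + (15000.0/2)×0.24×£81.36 = £5,109,780.91.
Lowest total cost is £5,084,037.25 at Q = 749.0.

Q* ≈ 749 cartridges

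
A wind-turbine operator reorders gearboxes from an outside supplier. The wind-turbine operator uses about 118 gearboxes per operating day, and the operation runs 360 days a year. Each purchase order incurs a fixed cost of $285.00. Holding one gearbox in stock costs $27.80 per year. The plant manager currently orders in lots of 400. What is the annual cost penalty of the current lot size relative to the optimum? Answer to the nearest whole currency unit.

Extra cost ≈ $9,882 per year

Annual demand D = 118 × 360 = 42,480.
EOQ = √(2DS/H) = √(2 × 42,480 × 285 / 27.8) ≈ 933.27.
Cost at Q* = (D/Q*)S + (Q*/2)H = √(2DSH) ≈ $25,944.90.
Cost at Q = 400: (42,480/400)×285 + (400/2)×27.8 = $30,267.00 + $5,560.00 = $35,827.00.
Excess = $35,827.00 − $25,944.90 = $9,882.10.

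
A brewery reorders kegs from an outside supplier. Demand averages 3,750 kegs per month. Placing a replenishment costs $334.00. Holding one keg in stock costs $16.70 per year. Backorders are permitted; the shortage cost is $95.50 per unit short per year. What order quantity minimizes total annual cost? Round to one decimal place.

Q* ≈ 1,454.2 kegs

Annual demand D = 3,750 × 12 = 45,000.
With planned backorders, Q* = √(2DS/H) · √((H+B)/B).
√(2DS/H) = √(2 × 45,000 × 334 / 16.7) = 1341.641.
√((H+B)/B) = √((16.7+95.5)/95.5) = 1.0839.
Q* ≈ 1454.223.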